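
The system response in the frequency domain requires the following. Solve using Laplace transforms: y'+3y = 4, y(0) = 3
Take L of both sides: sY(s)-3+3Y(s) = 4/s
Y(s)(s+3) = 4/s+3
Y(s) = 4/(s(s+3))+3/(s+3)
Partial fractions: 4/(s(s+3)) = (4/3)/s - (4/3)/(s+3)
So Y(s) = (4/3)/s+(5/3)/(s+3)
Inverse transform (L^(-1){1/s} = 1, L^(-1){1/(s+3)} = e^(-3t)):

Answer: y(t) = 4/3+(5/3)·e^(-3t)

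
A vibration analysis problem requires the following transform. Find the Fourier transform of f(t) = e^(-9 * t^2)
The Fourier transform of a Gaussian e^(-a * t^2) is sqrt(pi/a) * e^(-omega^2/(4a)).
With a=9: F(omega)=sqrt(pi)/3 * e^(-omega^2/36)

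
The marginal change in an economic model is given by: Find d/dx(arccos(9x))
d/dx[arccos(u)] = -u'/√(1-u²), u = 9x, u' = 9

Answer: -9/√(1-81x²)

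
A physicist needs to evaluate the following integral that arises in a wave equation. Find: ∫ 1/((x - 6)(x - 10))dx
Partial fractions: 1/((x-6)(x-10)) = A/(x-6)+B/(x-10)
A = -1/4, B = 1/4
∫ [-1/4· 1/(x-6)+1/4· 1/(x-10)] dx
= (1/4)[ln|x-10| - ln|x-6|]+C

Answer: (1/4)·ln|(x-10)/(x-6)|+C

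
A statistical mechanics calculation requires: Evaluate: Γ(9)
Γ(n)=(n-1)! for positive integers
Γ(9)=8!=40320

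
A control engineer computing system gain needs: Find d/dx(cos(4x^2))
Chain rule: d/dx[cos(u)] = -sin(u)·u' where u = 4x^2
u' = 8x

Answer: -8x·sin(4x^2)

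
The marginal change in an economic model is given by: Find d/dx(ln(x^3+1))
Chain rule: d/dx[ln(u)] = u'/u where u = x^3+1
u' = 3x^2

Answer: (3x^2)/(x^3+1)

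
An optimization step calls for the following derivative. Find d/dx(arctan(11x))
d/dx[arctan(u)]=u'/(1 + u²), u=11x, u'=11

Answer: 11/(1 + 121x²)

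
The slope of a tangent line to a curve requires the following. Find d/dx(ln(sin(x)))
Chain rule: d/dx[ln(u)]=u'/u where u=sin(x)
u'=cos(x)

Answer: (cos(x))/(sin(x))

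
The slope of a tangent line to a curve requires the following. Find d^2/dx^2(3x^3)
Apply power rule 2 times:
d^1: 9x^2
d^2: 18x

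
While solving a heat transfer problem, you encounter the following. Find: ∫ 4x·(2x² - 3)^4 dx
Let u=2x² - 3, du=4x dx
∫ u^4 du=u^5/5 + C

Answer: (2x² - 3)^5/5 + C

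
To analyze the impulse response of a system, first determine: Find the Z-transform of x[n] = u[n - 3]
Using the time-shift property: Z{u[n-3]}=z^(-3)*z/(z-1)
=z^(-2)/(z-1)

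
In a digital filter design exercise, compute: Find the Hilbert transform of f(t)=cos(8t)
The Hilbert transform shifts each frequency component by -pi/2.
H{cos(wt)}=sin(wt)
With w=8: H{cos(8t)}=sin(8t)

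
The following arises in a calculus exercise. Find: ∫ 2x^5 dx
Using power rule: ∫ 2x^5 dx=2/6 x^6 + C=(1/3)x^6 + C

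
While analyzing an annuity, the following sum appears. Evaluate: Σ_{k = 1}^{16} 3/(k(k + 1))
Partial fractions: 3/(k(k+1)) = 3/k - 3/(k+1)
Telescoping sum: 3(1-1/17) = 3·16/17

Answer: 48/17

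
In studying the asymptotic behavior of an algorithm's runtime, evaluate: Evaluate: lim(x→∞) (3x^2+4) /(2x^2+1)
Divide numerator and denominator by x^2:
lim (3 + 4/x^2)/(2 + 1/x^2)=3/2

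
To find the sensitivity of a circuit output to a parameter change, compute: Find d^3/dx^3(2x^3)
Apply power rule 3 times:
d^1: 6x^2
d^2: 12x
d^3: 12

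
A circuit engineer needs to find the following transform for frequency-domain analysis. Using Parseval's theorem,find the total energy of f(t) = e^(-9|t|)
Parseval's theorem: E = integral |f(t)|^2 dt = (1/2pi) integral |F(omega)|^2 domega
E = integral_{-inf}^{inf} e^(-18|t|) dt = 2 * integral_0^inf e^(-18t) dt = 2/(2 * 9) = 1/9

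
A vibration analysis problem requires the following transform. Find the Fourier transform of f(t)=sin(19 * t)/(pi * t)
sin(W * t)/(pi * t) = (W/pi) * sinc(W * t/pi) is the impulse response of the ideal low-pass filter with cutoff W (here W = 19).
Its Fourier transform is a rectangular function:
F(omega) = 1 for |omega| < 19, 0 otherwise

Answer: rect(omega/38) [i.e., 1 for |omega| < 19, 0 otherwise]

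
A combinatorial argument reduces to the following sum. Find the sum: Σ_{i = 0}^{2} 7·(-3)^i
Geometric series: S = a(1 - r^n)/(1 - r)
a = 7, r = -3, n = 3
S = 7(1+27)/4 = 49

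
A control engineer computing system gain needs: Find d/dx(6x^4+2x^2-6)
Power rule: d/dx(ax^n) = n·a·x^(n-1)
Term by term: 24·x^3+4·x

Answer: 24x^3+4x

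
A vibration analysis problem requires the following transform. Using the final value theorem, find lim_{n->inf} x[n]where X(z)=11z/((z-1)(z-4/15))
Final value theorem: lim x[n]=lim_{z->1} (z-1)*X(z)
(z-1)*X(z)=11z/(z-4/15)
As z->1: 11/(1 - 4/15)=11/(11/15)=15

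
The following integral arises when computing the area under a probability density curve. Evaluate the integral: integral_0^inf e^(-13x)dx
integral_0^inf e^(-13x) dx=[-1/13 * e^(-13x)]_0^inf
=0 - (-1/13)=1/13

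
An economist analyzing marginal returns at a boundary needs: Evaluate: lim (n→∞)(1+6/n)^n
This is the definition of e^6: lim(1 + 6/n)^n=e^6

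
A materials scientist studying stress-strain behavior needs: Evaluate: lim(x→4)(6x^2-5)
Polynomial is continuous, so substitute x=4:
6·4^2 - 5=91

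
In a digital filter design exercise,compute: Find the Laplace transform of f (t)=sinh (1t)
L{sinh(at)} = a/(s²-a²)
L{sinh(1t)} = 1/(s²-1)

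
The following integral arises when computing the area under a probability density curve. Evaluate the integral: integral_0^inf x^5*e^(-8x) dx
This is a Gamma integral. Substitute u=8x (du=8 dx):
integral_0^inf x^5*e^(-8x) dx=(1/8^6) integral_0^inf u^5*e^(-u) du
=Gamma(6)/8^6=5!/8^6=120/262144

Answer: 15/32768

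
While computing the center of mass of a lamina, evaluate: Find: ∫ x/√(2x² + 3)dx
Let u = 2x² + 3, du = 4x dx
∫ (1/4)·u^(-1/2) du = √u/2 + C

Answer: √(2x² + 3)/2 + C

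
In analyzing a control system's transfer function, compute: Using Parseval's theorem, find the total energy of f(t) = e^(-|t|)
Parseval's theorem: E=integral |f(t)|^2 dt=(1/2pi) integral |F(omega)|^2 domega
E=integral_{-inf}^{inf} e^(-2|t|) dt=2 * integral_0^inf e^(-2t) dt=2/(2 * 1)=1/1

Answer: 1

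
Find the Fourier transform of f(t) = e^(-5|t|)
Using the standard pair: F{e^(-a|t|)}=2a/(a^2+omega^2)
With a=5: F(omega)=10/(25+omega^2)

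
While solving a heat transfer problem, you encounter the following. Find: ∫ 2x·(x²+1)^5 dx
Let u = x² + 1, du = 2x dx
∫ u^5 du = u^6/6 + C

Answer: (x² + 1)^6/6 + C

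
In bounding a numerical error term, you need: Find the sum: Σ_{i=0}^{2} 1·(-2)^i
Geometric series: S=a(1 - r^n)/(1 - r)
a=1, r=-2, n=3
S=1(1 + 8)/3=3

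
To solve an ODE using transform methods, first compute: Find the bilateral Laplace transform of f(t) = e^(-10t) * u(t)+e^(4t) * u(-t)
For e^(-10t) * u(t): L=1/(s + 10), Re(s) > -10
For e^(4t) * u(-t): L=-1/(s-4), Re(s) < 4
Combined: F(s)=1/(s + 10) - 1/(s-4), -10 < Re(s) < 4

Answer: 1/(s + 10) - 1/(s-4), ROC: -10 < Re(s) < 4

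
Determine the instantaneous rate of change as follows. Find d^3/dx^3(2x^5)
Apply power rule 3 times:
d^1: 10x^4
d^2: 40x^3
d^3: 120x^2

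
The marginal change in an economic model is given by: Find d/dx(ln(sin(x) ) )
Chain rule: d/dx[ln(u)]=u'/u where u=sin(x)
u'=cos(x)

Answer: (cos(x))/(sin(x))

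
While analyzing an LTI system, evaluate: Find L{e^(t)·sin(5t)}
First shifting: L{e^(at)f(t)}=F(s-a)
L{sin(5t)}=5/(s² + 25)
Shift: 5/((s-1)² + 25)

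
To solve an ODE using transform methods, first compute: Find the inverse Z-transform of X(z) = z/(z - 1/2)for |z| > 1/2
Standard pair: z/(z-a) <-> a^n * u[n] for causal signals
With a=1/2: x[n]=(1/2)^n * u[n]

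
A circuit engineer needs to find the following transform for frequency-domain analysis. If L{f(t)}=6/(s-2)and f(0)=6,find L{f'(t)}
L{f'(t)} = s·F(s) - f(0) = 6s/(s-2)-6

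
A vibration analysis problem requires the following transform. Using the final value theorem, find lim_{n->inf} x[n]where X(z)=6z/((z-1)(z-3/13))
Final value theorem: lim x[n]=lim_{z->1} (z-1)*X(z)
(z-1)*X(z)=6z/(z-3/13)
As z->1: 6/(1-3/13)=6/(10/13)=39/5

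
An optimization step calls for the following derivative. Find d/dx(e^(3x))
Chain rule: d/dx[e^u] = e^u · u' where u = 3x
u' = 3

Answer: 3·e^(3x)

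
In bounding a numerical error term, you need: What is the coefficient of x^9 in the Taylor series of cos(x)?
cos(x) has only even powers. Coefficient of x^9 = 0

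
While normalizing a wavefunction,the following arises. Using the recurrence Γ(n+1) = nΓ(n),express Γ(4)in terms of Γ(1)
Γ(4) = 3Γ(3) = 3·2Γ(2) = ... = 3!·Γ(1) = 6·Γ(1)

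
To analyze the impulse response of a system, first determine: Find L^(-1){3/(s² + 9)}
L^(-1){w/(s²+w²)} = sin(wt)
Here w = 3

Answer: sin(3t)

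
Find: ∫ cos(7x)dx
Using substitution u = 7x: ∫ cos(u) du/7 = sin(u)/7 + C

Answer: (1/7)sin(7x) + C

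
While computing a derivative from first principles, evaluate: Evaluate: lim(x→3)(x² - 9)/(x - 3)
Factor: (x² - 9)=(x-3)(x + 3)
Cancel (x-3): lim(x→3) (x + 3)=6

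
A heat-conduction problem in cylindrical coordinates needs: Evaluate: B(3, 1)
B(x,y) = Γ(x)Γ(y)/Γ(x + y) = (x-1)!(y-1)!/(x + y-1)!
B(3,1) = 2!·0!/3! = 1/3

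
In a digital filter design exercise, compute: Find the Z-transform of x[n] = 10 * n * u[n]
Z{n*u[n]} = z/(z-1)^2
By linearity: Z{10*n*u[n]} = 10z/(z-1)^2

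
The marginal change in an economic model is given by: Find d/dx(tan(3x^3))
Chain rule: d/dx[tan(u)] = sec²(u)·u' where u = 3x^3
u' = 9x^2

Answer: 9x^2·sec²(3x^3)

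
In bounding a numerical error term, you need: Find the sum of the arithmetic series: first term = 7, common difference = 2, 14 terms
Last term: a_n = 7+(14-1)·2 = 33
Sum = n(a_1+a_n)/2 = 14(7+33)/2 = 280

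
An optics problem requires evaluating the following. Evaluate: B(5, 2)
B(x,y) = Γ(x)Γ(y)/Γ(x+y) = (x-1)!(y-1)!/(x+y-1)!
B(5,2) = 4!·1!/6! = 1/30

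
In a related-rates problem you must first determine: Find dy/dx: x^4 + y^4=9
Differentiate: 4x^3 + 4y^3·(dy/dx)=0
dy/dx=-4x^3/(4y^3)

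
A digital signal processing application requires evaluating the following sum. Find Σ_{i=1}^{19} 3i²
= 3·n(n + 1)(2n + 1)/6 = 3·19·20·39/6 = 7410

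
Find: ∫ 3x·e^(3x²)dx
Let u=3x², du=6x dx
∫ (1/2)e^u du=e^u/2+C

Answer: e^(3x²)/2+C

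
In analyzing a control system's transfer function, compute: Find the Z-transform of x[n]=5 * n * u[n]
Z{n * u[n]} = z/(z-1)^2
By linearity: Z{5 * n * u[n]} = 5z/(z-1)^2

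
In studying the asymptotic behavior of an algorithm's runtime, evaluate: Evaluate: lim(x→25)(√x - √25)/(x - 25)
Multiply by conjugate (√x+√25)/(√x+√25):
= (x - 25)/((x - 25)(√x+√25)) = 1/(√x+√25)
As x → 25: 1/(2√25)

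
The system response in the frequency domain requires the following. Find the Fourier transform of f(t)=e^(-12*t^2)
The Fourier transform of a Gaussian e^(-a * t^2) is sqrt(pi/a) * e^(-omega^2/(4a)).
With a = 12: F(omega) = sqrt(pi/12) * e^(-omega^2/48)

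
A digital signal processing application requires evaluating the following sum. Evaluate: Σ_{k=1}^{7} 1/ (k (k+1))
Partial fractions: 1/(k(k+1)) = 1/k - 1/(k+1)
Telescoping sum: 1(1-1/8) = 1·7/8

Answer: 7/8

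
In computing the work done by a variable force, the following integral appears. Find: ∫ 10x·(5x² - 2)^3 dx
Let u=5x² - 2, du=10x dx
∫ u^3 du=u^4/4+C

Answer: (5x² - 2)^4/4+C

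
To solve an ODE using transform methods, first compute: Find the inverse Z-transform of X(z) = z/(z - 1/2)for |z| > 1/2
Standard pair: z/(z-a) <-> a^n*u[n] for causal signals
With a=1/2: x[n]=(1/2)^n*u[n]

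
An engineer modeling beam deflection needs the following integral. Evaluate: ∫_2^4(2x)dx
Step 1: Find antiderivative F(x) = x^2
Step 2: F(4) - F(2) = 16 - (4) = 12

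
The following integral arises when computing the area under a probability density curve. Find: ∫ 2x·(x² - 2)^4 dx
Let u=x² - 2, du=2x dx
∫ u^4 du=u^5/5+C

Answer: (x² - 2)^5/5+C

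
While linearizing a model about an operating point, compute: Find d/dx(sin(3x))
Chain rule: d/dx[sin(u)] = cos(u)·u' where u = 3x
u' = 3

Answer: 3·cos(3x)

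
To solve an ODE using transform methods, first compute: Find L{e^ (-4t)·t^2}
First shifting: L{e^(at)f(t)} = F(s-a)
L{t^2} = 2/s^3
Shift s → s + 4: 2/(s + 4)^3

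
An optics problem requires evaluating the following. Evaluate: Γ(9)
Γ(n)=(n-1)! for positive integers
Γ(9)=8!=40320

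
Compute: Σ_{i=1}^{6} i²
Using formula: Σ i^2 = n(n + 1)(2n + 1)/6 = 6·7·13/6 = 91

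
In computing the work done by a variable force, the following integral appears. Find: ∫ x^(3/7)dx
Power rule: ∫ x^(3/7) dx=x^(10/7)/(10/7) + C

Answer: (7/10)·x^(10/7) + C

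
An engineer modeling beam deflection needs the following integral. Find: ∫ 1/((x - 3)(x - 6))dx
Partial fractions: 1/((x-3)(x-6)) = A/(x-3) + B/(x-6)
A = -1/3, B = 1/3
∫ [-1/3· 1/(x-3) + 1/3· 1/(x-6)] dx
= (1/3)[ln|x-6| - ln|x-3|] + C

Answer: (1/3)·ln|(x-6)/(x-3)| + C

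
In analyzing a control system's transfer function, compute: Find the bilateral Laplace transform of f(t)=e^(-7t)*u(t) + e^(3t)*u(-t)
For e^(-7t) * u(t): L = 1/(s+7), Re(s) > -7
For e^(3t) * u(-t): L = -1/(s-3), Re(s) < 3
Combined: F(s) = 1/(s+7)-1/(s-3), -7 < Re(s) < 3

Answer: 1/(s+7)-1/(s-3), ROC: -7 < Re(s) < 3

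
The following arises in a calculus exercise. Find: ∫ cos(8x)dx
Using substitution u=8x: ∫ cos(u) du/8=sin(u)/8 + C

Answer: (1/8)sin(8x) + C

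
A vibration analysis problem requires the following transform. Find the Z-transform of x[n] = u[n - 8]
Using the time-shift property: Z{u[n-8]} = z^(-8) * z/(z-1)
= z^(-7)/(z-1)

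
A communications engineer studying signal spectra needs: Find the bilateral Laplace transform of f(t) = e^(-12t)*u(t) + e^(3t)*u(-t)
For e^(-12t) * u(t): L=1/(s+12), Re(s) > -12
For e^(3t) * u(-t): L=-1/(s-3), Re(s) < 3
Combined: F(s)=1/(s+12)-1/(s-3), -12 < Re(s) < 3

Answer: 1/(s+12)-1/(s-3), ROC: -12 < Re(s) < 3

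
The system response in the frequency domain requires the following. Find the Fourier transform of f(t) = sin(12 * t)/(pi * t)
sin(W * t)/(pi * t)=(W/pi) * sinc(W * t/pi) is the impulse response of the ideal low-pass filter with cutoff W (here W=12).
Its Fourier transform is a rectangular function:
F(omega)=1 for |omega| < 12, 0 otherwise

Answer: rect(omega/24) [i.e., 1 for |omega| < 12, 0 otherwise]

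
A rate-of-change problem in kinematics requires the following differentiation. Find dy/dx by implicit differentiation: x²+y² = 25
Differentiate both sides: 2x + 2y·(dy/dx) = 0
Solve: dy/dx = -2x/(2y) = -x/y

Answer: dy/dx = -x/y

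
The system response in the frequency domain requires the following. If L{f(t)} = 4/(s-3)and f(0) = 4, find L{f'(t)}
L{f'(t)} = s·F(s) - f(0) = 4s/(s-3)-4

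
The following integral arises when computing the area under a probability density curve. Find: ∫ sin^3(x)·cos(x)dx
Let u=sin(x), du=cos(x) dx
∫ u^3 du=u^4/4+C

Answer: sin^4(x)/4+C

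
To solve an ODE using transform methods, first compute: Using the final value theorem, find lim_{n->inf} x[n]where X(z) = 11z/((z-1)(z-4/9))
Final value theorem: lim x[n]=lim_{z->1} (z-1)*X(z)
(z-1)*X(z)=11z/(z-4/9)
As z->1: 11/(1 - 4/9)=11/(5/9)=99/5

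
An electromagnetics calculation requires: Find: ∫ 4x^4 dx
Using power rule: ∫ 4x^4 dx = 4/5 x^5 + C = (4/5)x^5 + C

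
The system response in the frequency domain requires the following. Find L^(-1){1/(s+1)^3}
L^(-1){1/(s-a)^n}=t^(n-1)·e^(at)/(n-1)!
Here a=-1, n=3: t^2·e^(-t)/2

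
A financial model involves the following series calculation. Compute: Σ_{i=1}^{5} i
Using formula: Σ i^1 = n(n + 1)/2 = 5·6/2 = 15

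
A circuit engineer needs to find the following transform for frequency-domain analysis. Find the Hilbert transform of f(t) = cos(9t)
The Hilbert transform shifts each frequency component by -pi/2.
H{cos(wt)} = sin(wt)
With w = 9: H{cos(9t)} = sin(9t)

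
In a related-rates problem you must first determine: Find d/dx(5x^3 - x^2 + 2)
Power rule: d/dx(ax^n) = n·a·x^(n-1)
Term by term: 15·x^2-2·x

Answer: 15x^2-2x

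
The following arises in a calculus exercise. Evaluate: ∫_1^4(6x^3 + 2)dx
Step 1: Find antiderivative F(x)=(3/2)x^4 + 2x
Step 2: F(4) - F(1)=392 - (7/2)=777/2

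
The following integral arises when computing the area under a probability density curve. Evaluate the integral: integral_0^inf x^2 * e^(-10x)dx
This is a Gamma integral. Substitute u=10x (du=10 dx):
integral_0^inf x^2 * e^(-10x) dx=(1/10^3) integral_0^inf u^2 * e^(-u) du
=Gamma(3)/10^3=2!/10^3=2/1000

Answer: 1/500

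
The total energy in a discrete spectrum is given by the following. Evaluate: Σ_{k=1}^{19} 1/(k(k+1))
Partial fractions: 1/(k(k + 1)) = 1/k - 1/(k + 1)
Telescoping sum: 1(1 - 1/20) = 1·19/20

Answer: 19/20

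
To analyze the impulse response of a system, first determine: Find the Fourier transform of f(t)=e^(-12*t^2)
The Fourier transform of a Gaussian e^(-a * t^2) is sqrt(pi/a) * e^(-omega^2/(4a)).
With a=12: F(omega)=sqrt(pi/12) * e^(-omega^2/48)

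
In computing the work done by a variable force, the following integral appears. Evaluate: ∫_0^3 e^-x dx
Antiderivative: -e^-x
Evaluate: -(e^-3 - 1)

Answer: (e^-3 - 1)/(-1)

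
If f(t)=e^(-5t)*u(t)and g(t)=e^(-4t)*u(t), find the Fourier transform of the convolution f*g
By the convolution theorem: F{f * g} = F(omega) * G(omega)
F(omega) = 1/(5+j * omega), G(omega) = 1/(4+j * omega)
F{f * g} = 1/((5+j * omega)(4+j * omega))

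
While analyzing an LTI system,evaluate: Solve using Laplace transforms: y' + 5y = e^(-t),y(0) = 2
Take L: sY - 2 + 5Y = 1/(s + 1)
Y(s + 5) = 1/(s + 1) + 2
Y = 1/((s + 1)(s + 5)) + 2/(s + 5)
Partial fractions: 1/((s + 1)(s + 5)) = (1/4)/(s + 1) - (1/4)/(s + 5)
So Y = (1/4)/(s + 1) + (7/4)/(s + 5)
Inverse Laplace transform (L^(-1){1/(s + 1)} = e^(-t), L^(-1){1/(s + 5)} = e^(-5t)):

Answer: y(t) = (1/4)·e^(-t) + (7/4)·e^(-5t)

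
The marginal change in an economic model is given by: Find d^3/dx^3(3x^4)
Apply power rule 3 times:
d^1: 12x^3
d^2: 36x^2
d^3: 72x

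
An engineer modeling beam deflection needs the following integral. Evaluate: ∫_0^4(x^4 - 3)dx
Step 1: Find antiderivative F(x) = (1/5)x^5-3x
Step 2: F(4) - F(0) = 964/5 - (0) = 964/5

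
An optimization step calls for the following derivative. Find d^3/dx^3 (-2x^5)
Apply power rule 3 times:
d^1: -10x^4
d^2: -40x^3
d^3: -120x^2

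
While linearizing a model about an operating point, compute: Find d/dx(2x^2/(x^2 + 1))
Quotient rule: (f/g)'=(f'g - fg')/g²
f=2x^2, f'=4x
g=x^2+1, g'=2x

Answer: (4x·(x^2+1)-4x^3)/(x^2+1)²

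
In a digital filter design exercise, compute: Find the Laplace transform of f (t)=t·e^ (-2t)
L{t·e^(at)}=1/(s-a)²
L{t·e^(-2t)}=1/(s+2)²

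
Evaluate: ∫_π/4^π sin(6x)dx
Antiderivative: -cos(6x)/6
Evaluate at bounds: [-cos(6·π)/6] - [-cos(6·π/4)/6]
=(-(1)+(0))/6=-1/6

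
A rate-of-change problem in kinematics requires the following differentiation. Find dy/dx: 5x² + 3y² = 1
Differentiate: 10x + 6y·(dy/dx)=0
dy/dx=-10x/(6y)=-(5/3)·(x/y)

Answer: dy/dx=-(5/3)·(x/y)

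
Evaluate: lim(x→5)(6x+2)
Polynomial is continuous, so substitute x = 5:
6·5+2 = 32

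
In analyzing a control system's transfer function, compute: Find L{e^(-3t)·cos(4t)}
First shifting: L{e^(at)f(t)} = F(s-a)
L{cos(4t)} = s/(s²+16)
Shift: (s+3)/((s+3)²+16)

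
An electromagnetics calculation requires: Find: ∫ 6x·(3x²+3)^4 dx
Let u = 3x² + 3, du = 6x dx
∫ u^4 du = u^5/5 + C

Answer: (3x² + 3)^5/5 + C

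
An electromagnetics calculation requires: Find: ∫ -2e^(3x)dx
Since d/dx[e^(3x)]=3e^(3x), we get -2/3 e^(3x)+C

Answer: (-2/3)e^(3x)+C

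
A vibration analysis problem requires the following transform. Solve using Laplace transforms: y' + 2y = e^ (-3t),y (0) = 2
Take L: sY - 2 + 2Y=1/(s + 3)
Y(s + 2)=1/(s + 3) + 2
Y=1/((s + 3)(s + 2)) + 2/(s + 2)
Partial fractions: 1/((s + 3)(s + 2))=-1/(s + 3) + 1/(s + 2)
So Y=-1/(s + 3) + 3/(s + 2)
Inverse Laplace transform (L^(-1){1/(s + 3)}=e^(-3t), L^(-1){1/(s + 2)}=e^(-2t)):

Answer: y(t)=-1·e^(-3t) + 3·e^(-2t)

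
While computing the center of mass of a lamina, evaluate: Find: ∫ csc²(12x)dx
Since d/dx[-cot(12x)]=12csc²(12x), integral=-cot(12x)/12 + C

Answer: (-1/12)cot(12x) + C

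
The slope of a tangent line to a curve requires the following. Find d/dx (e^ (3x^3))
Chain rule: d/dx[e^u] = e^u · u' where u = 3x^3
u' = 9x^2

Answer: 9x^2·e^(3x^3)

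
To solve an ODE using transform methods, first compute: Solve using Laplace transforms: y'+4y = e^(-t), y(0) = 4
Take L: sY - 4 + 4Y=1/(s + 1)
Y(s + 4)=1/(s + 1) + 4
Y=1/((s + 1)(s + 4)) + 4/(s + 4)
Partial fractions: 1/((s + 1)(s + 4))=(1/3)/(s + 1) - (1/3)/(s + 4)
So Y=(1/3)/(s + 1) + (11/3)/(s + 4)
Inverse Laplace transform (L^(-1){1/(s + 1)}=e^(-t), L^(-1){1/(s + 4)}=e^(-4t)):

Answer: y(t)=(1/3)·e^(-t) + (11/3)·e^(-4t)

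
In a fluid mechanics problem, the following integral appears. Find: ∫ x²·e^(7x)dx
Integration by parts twice:
First: u = x², dv = e^(7x) dx => x²e^(7x)/7 - (2/7)∫ xe^(7x) dx
Second (∫ xe^(7x) dx): xe^(7x)/7 - e^(7x)/49
Combining: e^(7x)(x²/7 - 2x/49 + 2/343) + C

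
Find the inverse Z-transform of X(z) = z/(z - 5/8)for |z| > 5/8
Standard pair: z/(z-a) <-> a^n*u[n] for causal signals
With a = 5/8: x[n] = (5/8)^n*u[n]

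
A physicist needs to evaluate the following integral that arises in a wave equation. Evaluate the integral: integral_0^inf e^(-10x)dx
integral_0^inf e^(-10x) dx = [-1/10 * e^(-10x)]_0^inf
= 0 - (-1/10) = 1/10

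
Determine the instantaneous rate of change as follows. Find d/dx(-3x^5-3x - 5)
Power rule: d/dx(ax^n)=n·a·x^(n-1)
Term by term: -15·x^4-3

Answer: -15x^4-3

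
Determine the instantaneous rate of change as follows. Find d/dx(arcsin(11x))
d/dx[arcsin(u)]=u'/√(1-u²), u=11x, u'=11

Answer: 11/√(1 - 121x²)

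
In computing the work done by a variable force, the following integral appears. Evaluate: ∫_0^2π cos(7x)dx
Antiderivative: sin(7x)/7
Evaluate at bounds: [sin(7·2π)/7] - [sin(7·0)/7]
=((0) - (0))/7=0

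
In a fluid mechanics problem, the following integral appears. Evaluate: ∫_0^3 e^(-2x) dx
Antiderivative: (1/(-2))e^(-2x)
Evaluate: (1/(-2))(e^-6-1)

Answer: (e^-6-1)/(-2)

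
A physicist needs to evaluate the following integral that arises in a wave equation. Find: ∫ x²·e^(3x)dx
Integration by parts twice:
First: u=x², dv=e^(3x) dx => x²e^(3x)/3 - (2/3)∫ xe^(3x) dx
Second (∫ xe^(3x) dx): xe^(3x)/3 - e^(3x)/9
Combining: e^(3x)(x²/3 - 2x/9 + 2/27) + C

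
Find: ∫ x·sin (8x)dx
By parts: u = x, dv = sin(8x) dx
du = dx, v = -cos(8x)/8
= -x·cos(8x)/8 + sin(8x)/8² + C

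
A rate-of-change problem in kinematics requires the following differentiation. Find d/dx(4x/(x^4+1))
Quotient rule: (f/g)' = (f'g - fg')/g²
f = 4x, f' = 4
g = x^4+1, g' = 4x^3

Answer: (4·(x^4+1)-16x^4)/(x^4+1)²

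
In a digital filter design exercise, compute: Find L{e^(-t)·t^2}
First shifting: L{e^(at)f(t)}=F(s-a)
L{t^2}=2/s^3
Shift s → s + 1: 2/(s + 1)^3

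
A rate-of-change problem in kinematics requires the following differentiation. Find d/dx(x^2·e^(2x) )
Product rule: (fg)'=f'g+fg'
f=x^2, f'=2x
g=e^(2x), g'=2·e^(2x)

Answer: 2x·e^(2x)+2x^2·e^(2x)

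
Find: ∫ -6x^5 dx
Using power rule: ∫ -6x^5 dx=-6/6 x^6 + C=-x^6 + C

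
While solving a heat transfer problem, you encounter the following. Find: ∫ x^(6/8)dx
Power rule: ∫ x^(3/4) dx = x^(7/4)/(7/4)+C

Answer: (4/7)·x^(7/4)+C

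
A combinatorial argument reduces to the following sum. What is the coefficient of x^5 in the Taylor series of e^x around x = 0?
Taylor series of e^x=Σ x^n/n!
Coefficient of x^5=1/5!=1/120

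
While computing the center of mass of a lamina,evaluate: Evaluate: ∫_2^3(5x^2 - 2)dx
Step 1: Find antiderivative F(x)=(5/3)x^3 - 2x
Step 2: F(3) - F(2)=39 - (28/3)=89/3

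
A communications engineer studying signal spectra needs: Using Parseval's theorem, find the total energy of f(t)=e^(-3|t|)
Parseval's theorem: E=integral |f(t)|^2 dt=(1/2pi) integral |F(omega)|^2 domega
E=integral_{-inf}^{inf} e^(-6|t|) dt=2*integral_0^inf e^(-6t) dt=2/(2*3)=1/3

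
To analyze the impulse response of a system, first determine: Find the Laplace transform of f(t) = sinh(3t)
L{sinh(at)}=a/(s²-a²)
L{sinh(3t)}=3/(s²-9)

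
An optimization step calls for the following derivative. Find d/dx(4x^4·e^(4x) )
Product rule: (fg)'=f'g+fg'
f=4x^4, f'=16x^3
g=e^(4x), g'=4·e^(4x)

Answer: 16x^3·e^(4x)+16x^4·e^(4x)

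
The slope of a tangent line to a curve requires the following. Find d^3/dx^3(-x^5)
Apply power rule 3 times:
d^1: -5x^4
d^2: -20x^3
d^3: -60x^2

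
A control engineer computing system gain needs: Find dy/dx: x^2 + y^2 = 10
Differentiate: 2x + 2y·(dy/dx)=0
dy/dx=-2x/(2y)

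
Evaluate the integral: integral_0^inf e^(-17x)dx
integral_0^inf e^(-17x) dx = [-1/17 * e^(-17x)]_0^inf
= 0 - (-1/17) = 1/17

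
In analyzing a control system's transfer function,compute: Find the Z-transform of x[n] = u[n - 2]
Using the time-shift property: Z{u[n-2]}=z^(-2) * z/(z-1)
=z^(-1)/(z-1)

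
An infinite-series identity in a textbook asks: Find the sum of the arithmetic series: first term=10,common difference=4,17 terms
Last term: a_n = 10+(17-1)·4 = 74
Sum = n(a_1+a_n)/2 = 17(10+74)/2 = 714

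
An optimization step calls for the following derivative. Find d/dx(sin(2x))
Chain rule: d/dx[sin(u)]=cos(u)·u' where u=2x
u'=2

Answer: 2·cos(2x)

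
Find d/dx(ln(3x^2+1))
Chain rule: d/dx[ln(u)] = u'/u where u = 3x^2 + 1
u' = 6x

Answer: (6x)/(3x^2 + 1)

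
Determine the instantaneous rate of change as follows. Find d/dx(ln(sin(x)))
Chain rule: d/dx[ln(u)] = u'/u where u = sin(x)
u' = cos(x)

Answer: (cos(x))/(sin(x))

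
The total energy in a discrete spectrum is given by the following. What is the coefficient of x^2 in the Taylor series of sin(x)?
sin(x) has only odd powers. Coefficient of x^2=0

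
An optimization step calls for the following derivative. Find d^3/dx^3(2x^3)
Apply power rule 3 times:
d^1: 6x^2
d^2: 12x
d^3: 12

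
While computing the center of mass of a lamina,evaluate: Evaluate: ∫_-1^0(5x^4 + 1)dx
Step 1: Find antiderivative F(x)=x^5+x
Step 2: F(0) - F(-1)=0 - (-2)=2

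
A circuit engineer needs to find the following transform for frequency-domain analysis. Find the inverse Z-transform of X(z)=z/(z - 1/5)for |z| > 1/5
Standard pair: z/(z-a) <-> a^n*u[n] for causal signals
With a=1/5: x[n]=(1/5)^n*u[n]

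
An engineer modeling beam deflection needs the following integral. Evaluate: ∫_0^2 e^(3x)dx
Antiderivative: (1/3)e^(3x)
Evaluate: (1/3)(e^6 - 1)

Answer: (e^6 - 1)/3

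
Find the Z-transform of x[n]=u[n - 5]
Using the time-shift property: Z{u[n-5]} = z^(-5) * z/(z-1)
= z^(-4)/(z-1)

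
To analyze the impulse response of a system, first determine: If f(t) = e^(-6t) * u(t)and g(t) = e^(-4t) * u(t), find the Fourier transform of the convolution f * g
By the convolution theorem: F{f*g} = F(omega)*G(omega)
F(omega) = 1/(6 + j*omega), G(omega) = 1/(4 + j*omega)
F{f*g} = 1/((6 + j*omega)(4 + j*omega))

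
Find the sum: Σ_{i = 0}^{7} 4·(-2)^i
Geometric series: S = a(1 - r^n)/(1 - r)
a = 4, r = -2, n = 8
S = 4(1-256)/3 = -340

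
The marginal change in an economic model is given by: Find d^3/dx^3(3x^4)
Apply power rule 3 times:
d^1: 12x^3
d^2: 36x^2
d^3: 72x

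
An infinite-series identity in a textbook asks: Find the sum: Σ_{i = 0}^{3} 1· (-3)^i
Geometric series: S=a(1 - r^n)/(1 - r)
a=1, r=-3, n=4
S=1(1-81)/4=-20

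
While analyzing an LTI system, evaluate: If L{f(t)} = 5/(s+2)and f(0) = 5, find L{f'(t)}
L{f'(t)}=s·F(s) - f(0)=5s/(s + 2) - 5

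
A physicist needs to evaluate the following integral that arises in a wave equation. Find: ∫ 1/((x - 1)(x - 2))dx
Partial fractions: 1/((x-1)(x-2))=A/(x-1)+B/(x-2)
A=-1, B=1
∫ [-1· 1/(x-1)+1· 1/(x-2)] dx
=(1)[ln|x-2| - ln|x-1|]+C

Answer: ln|(x-2)/(x-1)|+C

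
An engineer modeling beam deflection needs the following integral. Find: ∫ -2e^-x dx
Since d/dx[e^-x] = - e^-x, we get 2e^-x + C

Answer: 2e^-x + C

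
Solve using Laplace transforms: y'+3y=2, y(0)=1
Take L of both sides: sY(s) - 1 + 3Y(s)=2/s
Y(s)(s + 3)=2/s + 1
Y(s)=2/(s(s + 3)) + 1/(s + 3)
Partial fractions: 2/(s(s + 3))=(2/3)/s - (2/3)/(s + 3)
So Y(s)=(2/3)/s + (1/3)/(s + 3)
Inverse transform (L^(-1){1/s}=1, L^(-1){1/(s + 3)}=e^(-3t)):

Answer: y(t)=2/3 + (1/3)·e^(-3t)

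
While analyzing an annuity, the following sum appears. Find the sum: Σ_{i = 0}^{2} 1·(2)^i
Geometric series: S=a(1 - r^n)/(1 - r)
a=1, r=2, n=3
S=1(1 - 8)/-1=7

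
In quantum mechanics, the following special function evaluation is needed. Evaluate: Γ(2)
Γ(n) = (n-1)! for positive integers
Γ(2) = 1! = 1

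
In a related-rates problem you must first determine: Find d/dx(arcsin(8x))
d/dx[arcsin(u)]=u'/√(1-u²), u=8x, u'=8

Answer: 8/√(1 - 64x²)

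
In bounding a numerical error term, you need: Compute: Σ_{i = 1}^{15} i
Using formula: Σ i^1 = n(n + 1)/2 = 15·16/2 = 120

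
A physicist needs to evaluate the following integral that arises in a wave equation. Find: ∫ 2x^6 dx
Using power rule: ∫ 2x^6 dx = 2/7 x^7 + C = (2/7)x^7 + C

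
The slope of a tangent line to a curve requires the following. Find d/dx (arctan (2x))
d/dx[arctan(u)] = u'/(1+u²), u = 2x, u' = 2

Answer: 2/(1+4x²)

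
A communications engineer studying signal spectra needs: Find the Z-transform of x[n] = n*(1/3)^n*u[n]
Using the property Z{n*a^n*u[n]} = az/(z-a)^2
With a = 1/3: X(z) = (1/3)z/(z - 1/3)^2, |z| > 1/3

Answer: (1/3)z/(z - 1/3)^2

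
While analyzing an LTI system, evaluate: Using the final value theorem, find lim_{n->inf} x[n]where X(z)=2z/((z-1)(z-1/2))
Final value theorem: lim x[n]=lim_{z->1} (z-1)*X(z)
(z-1)*X(z)=2z/(z-1/2)
As z->1: 2/(1-1/2)=2/(1/2)=4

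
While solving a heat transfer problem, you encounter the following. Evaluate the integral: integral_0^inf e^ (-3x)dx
integral_0^inf e^(-3x) dx = [-1/3 * e^(-3x)]_0^inf
= 0 - (-1/3) = 1/3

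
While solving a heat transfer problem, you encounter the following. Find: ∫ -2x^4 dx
Using power rule: ∫ -2x^4 dx=-2/5 x^5 + C=(-2/5)x^5 + C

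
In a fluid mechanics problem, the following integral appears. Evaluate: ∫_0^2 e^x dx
Antiderivative: e^x
Evaluate: (e^2 - 1)

Answer: e^2 - 1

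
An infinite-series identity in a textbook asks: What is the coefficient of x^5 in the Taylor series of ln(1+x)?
ln(1 + x) = Σ (-1)^(n + 1) x^n/n
Coefficient of x^5 = (-1)^6/5 = 1/5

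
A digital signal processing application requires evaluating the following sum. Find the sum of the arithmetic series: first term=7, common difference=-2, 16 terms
Last term: a_n = 7+(16-1)·-2 = -23
Sum = n(a_1+a_n)/2 = 16(7+(-23))/2 = -128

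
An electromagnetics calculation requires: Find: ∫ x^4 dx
Using power rule: ∫ x^4 dx=1/5 x^5 + C=(1/5)x^5 + C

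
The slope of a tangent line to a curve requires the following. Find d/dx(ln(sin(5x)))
Chain rule: d/dx[ln(u)] = u'/u where u = sin(5x)
u' = 5cos(5x)

Answer: (5cos(5x))/(sin(5x))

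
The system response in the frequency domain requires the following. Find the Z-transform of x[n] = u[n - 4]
Using the time-shift property: Z{u[n-4]}=z^(-4) * z/(z-1)
=z^(-3)/(z-1)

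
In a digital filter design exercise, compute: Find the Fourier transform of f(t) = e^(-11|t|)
Using the standard pair: F{e^(-a|t|)} = 2a/(a^2+omega^2)
With a = 11: F(omega) = 22/(121+omega^2)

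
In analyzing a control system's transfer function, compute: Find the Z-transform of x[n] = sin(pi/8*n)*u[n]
Z{sin(w0 * n) * u[n]} = z * sin(w0)/(z^2-2z * cos(w0)+1)
With w0 = pi/8: X(z) = z * sin(pi/8)/(z^2-2z * cos(pi/8)+1)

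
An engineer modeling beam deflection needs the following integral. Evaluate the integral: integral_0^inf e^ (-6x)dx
integral_0^inf e^(-6x) dx=[-1/6*e^(-6x)]_0^inf
=0 - (-1/6)=1/6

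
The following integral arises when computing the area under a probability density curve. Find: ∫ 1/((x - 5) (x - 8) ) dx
Partial fractions: 1/((x-5)(x-8))=A/(x-5) + B/(x-8)
A=-1/3, B=1/3
∫ [-1/3· 1/(x-5) + 1/3· 1/(x-8)] dx
=(1/3)[ln|x-8| - ln|x-5|] + C

Answer: (1/3)·ln|(x-8)/(x-5)| + C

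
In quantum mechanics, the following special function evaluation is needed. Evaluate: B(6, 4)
B(x,y)=Γ(x)Γ(y)/Γ(x + y)=(x-1)!(y-1)!/(x + y-1)!
B(6,4)=5!·3!/9!=1/504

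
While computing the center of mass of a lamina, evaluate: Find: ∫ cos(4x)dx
Using substitution u = 4x: ∫ cos(u) du/4 = sin(u)/4 + C

Answer: (1/4)sin(4x) + C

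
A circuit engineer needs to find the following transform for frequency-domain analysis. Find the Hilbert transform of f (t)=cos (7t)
The Hilbert transform shifts each frequency component by -pi/2.
H{cos(wt)}=sin(wt)
With w=7: H{cos(7t)}=sin(7t)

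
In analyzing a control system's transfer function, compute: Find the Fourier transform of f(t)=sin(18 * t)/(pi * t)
sin(W*t)/(pi*t) = (W/pi)*sinc(W*t/pi) is the impulse response of the ideal low-pass filter with cutoff W (here W = 18).
Its Fourier transform is a rectangular function:
F(omega) = 1 for |omega| < 18, 0 otherwise

Answer: rect(omega/36) [i.e., 1 for |omega| < 18, 0 otherwise]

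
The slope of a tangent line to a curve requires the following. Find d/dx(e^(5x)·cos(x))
Product rule: (fg)'=f'g + fg'
f=e^(5x), f'=5·e^(5x)
g=cos(x), g'=-sin(x)

Answer: 5·e^(5x)·cos(x) - e^(5x)·sin(x)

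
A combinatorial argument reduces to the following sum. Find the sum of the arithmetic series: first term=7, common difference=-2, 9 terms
Last term: a_n = 7 + (9 - 1)·-2 = -9
Sum = n(a_1 + a_n)/2 = 9(7 + (-9))/2 = -9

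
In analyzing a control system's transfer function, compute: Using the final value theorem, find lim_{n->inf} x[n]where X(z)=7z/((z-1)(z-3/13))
Final value theorem: lim x[n] = lim_{z->1} (z-1) * X(z)
(z-1) * X(z) = 7z/(z-3/13)
As z->1: 7/(1-3/13) = 7/(10/13) = 91/10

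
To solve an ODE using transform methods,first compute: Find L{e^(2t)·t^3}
First shifting: L{e^(at)f(t)}=F(s-a)
L{t^3}=6/s^4
Shift s → s-2: 6/(s-2)^4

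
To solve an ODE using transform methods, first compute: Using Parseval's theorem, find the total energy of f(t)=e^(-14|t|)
Parseval's theorem: E = integral |f(t)|^2 dt = (1/2pi) integral |F(omega)|^2 domega
E = integral_{-inf}^{inf} e^(-28|t|) dt = 2 * integral_0^inf e^(-28t) dt = 2/(2 * 14) = 1/14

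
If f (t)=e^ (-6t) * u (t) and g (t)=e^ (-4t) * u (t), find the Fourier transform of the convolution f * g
By the convolution theorem: F{f*g}=F(omega)*G(omega)
F(omega)=1/(6 + j*omega), G(omega)=1/(4 + j*omega)
F{f*g}=1/((6 + j*omega)(4 + j*omega))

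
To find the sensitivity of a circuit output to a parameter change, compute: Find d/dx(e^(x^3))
Chain rule: d/dx[e^u] = e^u · u' where u = x^3
u' = 3x^2

Answer: 3x^2·e^(x^3)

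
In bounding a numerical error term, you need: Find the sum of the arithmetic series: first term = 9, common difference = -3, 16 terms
Last term: a_n=9 + (16 - 1)·-3=-36
Sum=n(a_1 + a_n)/2=16(9 + (-36))/2=-216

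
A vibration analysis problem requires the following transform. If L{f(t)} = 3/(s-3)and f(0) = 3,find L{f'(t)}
L{f'(t)}=s·F(s) - f(0)=3s/(s-3)-3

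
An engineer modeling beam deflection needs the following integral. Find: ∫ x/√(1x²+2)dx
Let u=x²+2, du=2x dx
∫ (1/2)·u^(-1/2) du=√u+C

Answer: √(x²+2)+C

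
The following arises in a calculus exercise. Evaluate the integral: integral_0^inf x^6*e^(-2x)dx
This is a Gamma integral. Substitute u = 2x (du = 2 dx):
integral_0^inf x^6*e^(-2x) dx = (1/2^7) integral_0^inf u^6*e^(-u) du
= Gamma(7)/2^7 = 6!/2^7 = 720/128

Answer: 45/8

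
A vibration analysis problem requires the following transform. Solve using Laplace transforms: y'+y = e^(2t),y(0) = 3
Take L: sY - 3+Y = 1/(s-2)
Y(s+1) = 1/(s-2)+3
Y = 1/((s-2)(s+1))+3/(s+1)
Partial fractions: 1/((s-2)(s+1)) = (1/3)/(s-2) - (1/3)/(s+1)
So Y = (1/3)/(s-2)+(8/3)/(s+1)
Inverse Laplace transform (L^(-1){1/(s-2)} = e^(2t), L^(-1){1/(s+1)} = e^(-t)):

Answer: y(t) = (1/3)·e^(2t)+(8/3)·e^(-t)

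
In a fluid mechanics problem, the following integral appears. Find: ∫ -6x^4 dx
Using power rule: ∫ -6x^4 dx=-6/5 x^5+C=(-6/5)x^5+C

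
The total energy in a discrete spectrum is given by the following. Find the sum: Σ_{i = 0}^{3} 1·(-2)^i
Geometric series: S = a(1 - r^n)/(1 - r)
a = 1, r = -2, n = 4
S = 1(1 - 16)/3 = -5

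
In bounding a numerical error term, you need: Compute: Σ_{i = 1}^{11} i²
Using formula: Σ i^2=n(n + 1)(2n + 1)/6=11·12·23/6=506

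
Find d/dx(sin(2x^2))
Chain rule: d/dx[sin(u)]=cos(u)·u' where u=2x^2
u'=4x

Answer: 4x·cos(2x^2)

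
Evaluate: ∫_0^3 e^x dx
Antiderivative: e^x
Evaluate: (e^3-1)

Answer: e^3-1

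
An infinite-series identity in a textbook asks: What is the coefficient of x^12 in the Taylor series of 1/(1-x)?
1/(1-x)=Σ x^n for |x|<1
All coefficients are 1

Answer: 1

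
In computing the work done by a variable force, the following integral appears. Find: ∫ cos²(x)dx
Using identity cos²(u)=(1 + cos(2u))/2:
∫ (1 + cos(2x))/2 dx=x/2 + sin(2x)/4 + C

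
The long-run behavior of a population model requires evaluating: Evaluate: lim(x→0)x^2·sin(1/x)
Squeeze theorem: -|x^2| ≤ x^2·sin(1/x) ≤ |x^2|
Since x^2 → 0 as x → 0, by squeeze theorem the limit is 0

Answer: 0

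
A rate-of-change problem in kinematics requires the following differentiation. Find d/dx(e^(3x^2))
Chain rule: d/dx[e^u]=e^u · u' where u=3x^2
u'=6x

Answer: 6x·e^(3x^2)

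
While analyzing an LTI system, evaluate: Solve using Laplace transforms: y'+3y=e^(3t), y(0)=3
Take L: sY - 3 + 3Y=1/(s-3)
Y(s + 3)=1/(s-3) + 3
Y=1/((s-3)(s + 3)) + 3/(s + 3)
Partial fractions: 1/((s-3)(s + 3))=(1/6)/(s-3) - (1/6)/(s + 3)
So Y=(1/6)/(s-3) + (17/6)/(s + 3)
Inverse Laplace transform (L^(-1){1/(s-3)}=e^(3t), L^(-1){1/(s + 3)}=e^(-3t)):

Answer: y(t)=(1/6)·e^(3t) + (17/6)·e^(-3t)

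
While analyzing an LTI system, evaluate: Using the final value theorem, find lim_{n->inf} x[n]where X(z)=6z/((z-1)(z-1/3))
Final value theorem: lim x[n] = lim_{z->1} (z-1) * X(z)
(z-1) * X(z) = 6z/(z-1/3)
As z->1: 6/(1 - 1/3) = 6/(2/3) = 9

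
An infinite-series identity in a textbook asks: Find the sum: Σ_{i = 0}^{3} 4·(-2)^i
Geometric series: S = a(1 - r^n)/(1 - r)
a = 4, r = -2, n = 4
S = 4(1 - 16)/3 = -20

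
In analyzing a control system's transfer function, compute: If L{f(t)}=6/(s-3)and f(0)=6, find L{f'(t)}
L{f'(t)} = s·F(s) - f(0) = 6s/(s-3)-6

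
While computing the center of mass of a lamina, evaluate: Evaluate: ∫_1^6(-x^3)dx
Step 1: Find antiderivative F(x)=(-1/4)x^4
Step 2: F(6) - F(1)=-324 - (-1/4)=-1295/4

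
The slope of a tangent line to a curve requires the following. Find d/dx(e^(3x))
Chain rule: d/dx[e^u] = e^u · u' where u = 3x
u' = 3

Answer: 3·e^(3x)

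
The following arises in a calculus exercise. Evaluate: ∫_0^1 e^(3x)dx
Antiderivative: (1/3)e^(3x)
Evaluate: (1/3)(e^3-1)

Answer: (e^3-1)/3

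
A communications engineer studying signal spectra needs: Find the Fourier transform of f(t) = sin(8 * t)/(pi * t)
sin(W * t)/(pi * t)=(W/pi) * sinc(W * t/pi) is the impulse response of the ideal low-pass filter with cutoff W (here W=8).
Its Fourier transform is a rectangular function:
F(omega)=1 for |omega| < 8, 0 otherwise

Answer: rect(omega/16) [i.e., 1 for |omega| < 8, 0 otherwise]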